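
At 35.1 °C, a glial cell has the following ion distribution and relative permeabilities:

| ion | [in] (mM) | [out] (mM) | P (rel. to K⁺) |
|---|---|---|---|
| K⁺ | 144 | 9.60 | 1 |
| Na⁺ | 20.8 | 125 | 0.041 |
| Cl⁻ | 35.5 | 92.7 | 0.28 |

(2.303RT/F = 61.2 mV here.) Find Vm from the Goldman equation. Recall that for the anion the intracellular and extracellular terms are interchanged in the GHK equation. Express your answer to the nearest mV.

Vm = 61.2 · log₁₀[(Σ P·[cation]ₒ + Σ P·[anion]ᵢ) / (Σ P·[cation]ᵢ + Σ P·[anion]ₒ)]
Numerator = 1×9.60 + 0.041×125 + 0.28×35.5 = 24.66
Denominator = 1×144 + 0.041×20.8 + 0.28×92.7 = 170.8
Vm = 61.2 · log₁₀(0.1444) = 61.2 × (-0.8404) = -51.43 mV

-51 mV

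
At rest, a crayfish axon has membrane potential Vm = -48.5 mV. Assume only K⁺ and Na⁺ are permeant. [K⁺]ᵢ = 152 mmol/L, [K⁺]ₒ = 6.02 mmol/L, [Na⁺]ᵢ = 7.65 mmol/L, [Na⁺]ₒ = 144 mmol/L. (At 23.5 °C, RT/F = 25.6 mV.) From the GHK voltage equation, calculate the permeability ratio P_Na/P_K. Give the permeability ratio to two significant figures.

Let α = P_Na/P_K. GHK: Vm = 25.6·ln[(Kₒ + α·Naₒ)/(Kᵢ + α·Naᵢ)].
e^(Vm/25.6) = e^(-48.5/25.6) = 0.15039
So 0.15039·(Kᵢ + α·Naᵢ) = Kₒ + α·Naₒ → α = (0.15039·152.0 − 6.02) / (144.0 − 0.15039·7.65)
α = (22.86 − 6.02) / (144.0 − 1.15) = 16.84/142.8 = 0.1179

0.12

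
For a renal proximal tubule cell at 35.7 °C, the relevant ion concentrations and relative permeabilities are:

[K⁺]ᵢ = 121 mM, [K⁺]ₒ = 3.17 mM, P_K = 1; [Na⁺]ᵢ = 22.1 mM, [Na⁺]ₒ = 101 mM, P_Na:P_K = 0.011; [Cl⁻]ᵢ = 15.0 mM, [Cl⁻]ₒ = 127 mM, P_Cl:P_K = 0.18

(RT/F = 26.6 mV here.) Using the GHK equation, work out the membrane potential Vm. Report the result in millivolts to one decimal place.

Vm = 26.6 · ln[(Σ P·[cation]ₒ + Σ P·[anion]ᵢ) / (Σ P·[cation]ᵢ + Σ P·[anion]ₒ)]
Numerator = 1×3.17 + 0.011×101 + 0.18×15.0 = 6.981
Denominator = 1×121 + 0.011×22.1 + 0.18×127 = 144.1
Vm = 26.6 · ln(0.048444) = 26.6 × (-3.0273) = -80.53 mV

-80.5 mV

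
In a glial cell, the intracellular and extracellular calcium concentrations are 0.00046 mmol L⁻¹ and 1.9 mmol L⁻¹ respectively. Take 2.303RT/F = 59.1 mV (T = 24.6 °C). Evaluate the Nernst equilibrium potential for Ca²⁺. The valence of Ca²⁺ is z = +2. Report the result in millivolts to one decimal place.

106.9 mV

E = (59.1/z) · log₁₀([Ca²⁺]_out/[Ca²⁺]_in) with z = +2.
= (59.1/2) · log₁₀(1.9/0.00046) = 29.55 · log₁₀(4130)
= 29.55 · (3.6160) = 106.85 mV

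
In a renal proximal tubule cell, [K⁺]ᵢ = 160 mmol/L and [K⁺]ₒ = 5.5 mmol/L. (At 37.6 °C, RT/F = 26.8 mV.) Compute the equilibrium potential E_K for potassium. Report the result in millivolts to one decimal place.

E = (26.8/z) · ln([K⁺]_out/[K⁺]_in) with z = +1.
= (26.8/1) · ln(5.5/160) = 26.80 · ln(0.03438)
= 26.80 · (-3.3704) = -90.33 mV

-90.3 mV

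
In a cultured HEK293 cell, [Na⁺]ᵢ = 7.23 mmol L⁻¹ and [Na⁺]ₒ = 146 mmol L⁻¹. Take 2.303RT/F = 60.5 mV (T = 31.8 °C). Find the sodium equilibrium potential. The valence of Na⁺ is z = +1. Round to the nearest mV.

79 mV

E = (60.5/z) · log₁₀([Na⁺]_out/[Na⁺]_in) with z = +1.
= (60.5/1) · log₁₀(146/7.23) = 60.50 · log₁₀(20.19)
= 60.50 · (1.3052) = 78.97 mV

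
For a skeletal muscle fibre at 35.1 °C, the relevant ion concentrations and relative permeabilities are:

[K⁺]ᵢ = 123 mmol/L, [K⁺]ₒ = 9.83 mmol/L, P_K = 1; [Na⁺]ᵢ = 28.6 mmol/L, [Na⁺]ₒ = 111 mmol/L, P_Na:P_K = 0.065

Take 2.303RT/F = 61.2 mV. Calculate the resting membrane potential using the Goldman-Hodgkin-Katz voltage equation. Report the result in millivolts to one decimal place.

Vm = 61.2 · log₁₀[(Σ P·[cation]ₒ + Σ P·[anion]ᵢ) / (Σ P·[cation]ᵢ + Σ P·[anion]ₒ)]
Numerator = 1×9.83 + 0.065×111 = 17.05
Denominator = 1×123 + 0.065×28.6 = 124.9
Vm = 61.2 · log₁₀(0.13651) = 61.2 × (-0.8648) = -52.93 mV

-52.9 mV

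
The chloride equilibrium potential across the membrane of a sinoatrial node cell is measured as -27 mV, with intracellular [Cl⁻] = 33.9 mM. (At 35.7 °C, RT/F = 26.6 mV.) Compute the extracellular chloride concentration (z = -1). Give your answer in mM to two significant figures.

Nernst: E = (26.6/-1) · ln([out]/[in]), so ln([out]/[in]) = -27.0 × -1 / 26.6 = 1.0150.
[out]/[in] = e^(1.0150) = 2.759.
[out] = 2.759 × 33.9 = 93.55 mM.

94 mM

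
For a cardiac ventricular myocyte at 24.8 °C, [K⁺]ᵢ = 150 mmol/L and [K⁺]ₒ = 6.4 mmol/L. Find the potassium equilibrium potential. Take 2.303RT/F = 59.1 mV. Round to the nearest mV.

-81 mV

E = (59.1/z) · log₁₀([K⁺]_out/[K⁺]_in) with z = +1.
= (59.1/1) · log₁₀(6.4/150) = 59.10 · log₁₀(0.04267)
= 59.10 · (-1.3699) = -80.96 mV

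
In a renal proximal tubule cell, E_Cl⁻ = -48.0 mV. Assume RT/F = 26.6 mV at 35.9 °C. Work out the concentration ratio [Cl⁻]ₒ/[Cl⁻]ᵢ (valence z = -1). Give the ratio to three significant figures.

ln([out]/[in]) = E·z/(26.6) = -48.0 × -1 / 26.6 = 1.8045
[out]/[in] = e^(1.8045) = 6.077

6.08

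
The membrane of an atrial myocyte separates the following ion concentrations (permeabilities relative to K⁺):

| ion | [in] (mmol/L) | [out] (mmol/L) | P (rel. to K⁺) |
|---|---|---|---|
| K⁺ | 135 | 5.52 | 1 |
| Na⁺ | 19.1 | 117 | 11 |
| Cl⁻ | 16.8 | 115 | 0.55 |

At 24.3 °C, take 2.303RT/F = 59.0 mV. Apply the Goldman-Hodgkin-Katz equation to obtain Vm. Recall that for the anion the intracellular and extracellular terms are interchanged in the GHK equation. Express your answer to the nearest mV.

Vm = 59.0 · log₁₀[(Σ P·[cation]ₒ + Σ P·[anion]ᵢ) / (Σ P·[cation]ᵢ + Σ P·[anion]ₒ)]
Numerator = 1×5.52 + 11×117 + 0.55×16.8 = 1302
Denominator = 1×135 + 11×19.1 + 0.55×115 = 408.4
Vm = 59.0 · log₁₀(3.1879) = 59.0 × (0.5035) = 29.71 mV

30 mV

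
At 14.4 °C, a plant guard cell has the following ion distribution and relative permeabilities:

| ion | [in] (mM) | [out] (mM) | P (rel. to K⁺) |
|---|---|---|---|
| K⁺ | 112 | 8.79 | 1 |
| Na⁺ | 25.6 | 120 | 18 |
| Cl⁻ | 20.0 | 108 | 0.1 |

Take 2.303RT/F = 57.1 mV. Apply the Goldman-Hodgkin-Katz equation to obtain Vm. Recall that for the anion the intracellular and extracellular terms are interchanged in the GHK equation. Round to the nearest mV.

33 mV

Vm = 57.1 · log₁₀[(Σ P·[cation]ₒ + Σ P·[anion]ᵢ) / (Σ P·[cation]ᵢ + Σ P·[anion]ₒ)]
Numerator = 1×8.79 + 18×120 + 0.1×20.0 = 2171
Denominator = 1×112 + 18×25.6 + 0.1×108 = 583.6
Vm = 57.1 · log₁₀(3.7197) = 57.1 × (0.5705) = 32.58 mV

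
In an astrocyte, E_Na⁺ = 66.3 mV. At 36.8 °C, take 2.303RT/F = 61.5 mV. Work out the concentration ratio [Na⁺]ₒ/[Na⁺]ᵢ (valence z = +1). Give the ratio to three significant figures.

12.0

log₁₀([out]/[in]) = E·z/(61.5) = 66.3 × 1 / 61.5 = 1.0780
[out]/[in] = 10^(1.0780) = 11.97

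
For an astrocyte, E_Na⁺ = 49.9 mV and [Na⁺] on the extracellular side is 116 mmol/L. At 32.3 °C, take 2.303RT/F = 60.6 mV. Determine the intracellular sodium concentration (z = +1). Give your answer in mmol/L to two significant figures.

17 mmol/L

Nernst: E = (60.6/1) · log₁₀([out]/[in]), so log₁₀([out]/[in]) = 49.9 × 1 / 60.6 = 0.8234.
[out]/[in] = 10^(0.8234) = 6.659.
[in] = 116 / 6.659 = 17.42 mmol/L.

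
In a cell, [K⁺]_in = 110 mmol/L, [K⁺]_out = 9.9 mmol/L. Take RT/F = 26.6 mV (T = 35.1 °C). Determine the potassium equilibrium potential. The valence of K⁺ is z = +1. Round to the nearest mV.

-64 mV

E = (26.6/z) · ln([K⁺]_out/[K⁺]_in) with z = +1.
= (26.6/1) · ln(9.9/110) = 26.60 · ln(0.09)
= 26.60 · (-2.4079) = -64.05 mV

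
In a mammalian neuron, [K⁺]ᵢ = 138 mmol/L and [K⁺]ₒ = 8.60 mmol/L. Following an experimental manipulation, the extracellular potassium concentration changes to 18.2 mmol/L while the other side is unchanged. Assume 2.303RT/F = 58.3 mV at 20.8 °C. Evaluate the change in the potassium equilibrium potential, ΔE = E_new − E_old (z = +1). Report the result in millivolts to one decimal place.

E_old = (58.3/1)·log₁₀(8.60/138) = -70.27 mV
E_new = (58.3/1)·log₁₀(18.2/138) = -51.29 mV
ΔE = -51.29 − (-70.27) = 18.98 mV

19.0 mV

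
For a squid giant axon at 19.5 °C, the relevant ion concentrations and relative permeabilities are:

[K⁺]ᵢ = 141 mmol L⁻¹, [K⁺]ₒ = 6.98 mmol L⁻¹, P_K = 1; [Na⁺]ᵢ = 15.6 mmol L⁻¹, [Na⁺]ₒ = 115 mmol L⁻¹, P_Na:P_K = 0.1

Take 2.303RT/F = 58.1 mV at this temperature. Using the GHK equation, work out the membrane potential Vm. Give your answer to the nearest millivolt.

Vm = 58.1 · log₁₀[(Σ P·[cation]ₒ + Σ P·[anion]ᵢ) / (Σ P·[cation]ᵢ + Σ P·[anion]ₒ)]
Numerator = 1×6.98 + 0.1×115 = 18.48
Denominator = 1×141 + 0.1×15.6 = 142.6
Vm = 58.1 · log₁₀(0.12963) = 58.1 × (-0.8873) = -51.55 mV

-52 mV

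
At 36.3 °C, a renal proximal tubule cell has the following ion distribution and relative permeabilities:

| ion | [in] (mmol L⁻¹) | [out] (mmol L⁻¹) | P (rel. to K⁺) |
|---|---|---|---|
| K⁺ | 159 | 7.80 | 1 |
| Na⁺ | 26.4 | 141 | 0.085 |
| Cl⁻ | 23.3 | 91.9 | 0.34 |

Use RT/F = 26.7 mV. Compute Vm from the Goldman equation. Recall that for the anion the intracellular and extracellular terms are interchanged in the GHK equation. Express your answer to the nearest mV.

-52 mV

Vm = 26.7 · ln[(Σ P·[cation]ₒ + Σ P·[anion]ᵢ) / (Σ P·[cation]ᵢ + Σ P·[anion]ₒ)]
Numerator = 1×7.80 + 0.085×141 + 0.34×23.3 = 27.71
Denominator = 1×159 + 0.085×26.4 + 0.34×91.9 = 192.5
Vm = 26.7 · ln(0.14394) = 26.7 × (-1.9384) = -51.75 mV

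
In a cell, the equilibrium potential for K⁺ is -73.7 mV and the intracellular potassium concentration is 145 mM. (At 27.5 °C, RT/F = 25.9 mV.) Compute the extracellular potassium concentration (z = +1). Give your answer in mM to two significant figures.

8.4 mM

Nernst: E = (25.9/1) · ln([out]/[in]), so ln([out]/[in]) = -73.7 × 1 / 25.9 = -2.8456.
[out]/[in] = e^(-2.8456) = 0.0581.
[out] = 0.0581 × 145 = 8.425 mM.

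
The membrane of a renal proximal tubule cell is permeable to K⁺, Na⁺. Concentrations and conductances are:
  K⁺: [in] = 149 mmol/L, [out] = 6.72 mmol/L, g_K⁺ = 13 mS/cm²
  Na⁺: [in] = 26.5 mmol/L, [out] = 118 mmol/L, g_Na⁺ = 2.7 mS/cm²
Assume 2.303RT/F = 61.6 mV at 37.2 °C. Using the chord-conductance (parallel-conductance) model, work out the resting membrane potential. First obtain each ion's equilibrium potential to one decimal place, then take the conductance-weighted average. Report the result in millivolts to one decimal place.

-61.8 mV

E_K⁺ = (61.6/1)·log₁₀(6.72/149) = -82.9 mV
E_Na⁺ = (61.6/1)·log₁₀(118/26.5) = 40.0 mV
Vm = (Σ gᵢEᵢ)/(Σ gᵢ) = (13·-82.9 + 2.7·40.0) / (13 + 2.7)
= -969.70 / 15.7 = -61.76 mV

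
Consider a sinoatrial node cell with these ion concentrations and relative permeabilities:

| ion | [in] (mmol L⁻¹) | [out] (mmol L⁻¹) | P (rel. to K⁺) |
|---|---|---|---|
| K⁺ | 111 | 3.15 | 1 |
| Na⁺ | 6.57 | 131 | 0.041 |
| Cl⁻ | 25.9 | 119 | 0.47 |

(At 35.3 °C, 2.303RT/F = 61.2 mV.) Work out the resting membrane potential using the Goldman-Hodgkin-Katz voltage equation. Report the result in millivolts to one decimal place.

-55.5 mV

Vm = 61.2 · log₁₀[(Σ P·[cation]ₒ + Σ P·[anion]ᵢ) / (Σ P·[cation]ᵢ + Σ P·[anion]ₒ)]
Numerator = 1×3.15 + 0.041×131 + 0.47×25.9 = 20.69
Denominator = 1×111 + 0.041×6.57 + 0.47×119 = 167.2
Vm = 61.2 · log₁₀(0.12377) = 61.2 × (-0.9074) = -55.53 mV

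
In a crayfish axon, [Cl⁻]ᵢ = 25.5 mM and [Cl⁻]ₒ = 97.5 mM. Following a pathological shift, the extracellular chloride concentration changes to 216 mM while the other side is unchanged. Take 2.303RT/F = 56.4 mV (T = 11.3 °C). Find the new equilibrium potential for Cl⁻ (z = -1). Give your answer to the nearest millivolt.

After the shift: [Cl⁻]_out = 216, [Cl⁻]_in = 25.5 mM.
E_new = (56.4/-1)·log₁₀(216/25.5) = -56.40 · (0.9279) = -52.33 mV

-52 mV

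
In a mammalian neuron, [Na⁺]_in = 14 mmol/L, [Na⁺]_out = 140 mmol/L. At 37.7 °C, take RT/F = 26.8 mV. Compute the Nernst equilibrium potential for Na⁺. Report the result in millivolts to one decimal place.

61.7 mV

E = (26.8/z) · ln([Na⁺]_out/[Na⁺]_in) with z = +1.
= (26.8/1) · ln(140/14) = 26.80 · ln(10)
= 26.80 · (2.3026) = 61.71 mV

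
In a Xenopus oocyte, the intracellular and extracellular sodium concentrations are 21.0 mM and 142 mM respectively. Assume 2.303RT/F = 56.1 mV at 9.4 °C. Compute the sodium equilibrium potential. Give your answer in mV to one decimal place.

E = (56.1/z) · log₁₀([Na⁺]_out/[Na⁺]_in) with z = +1.
= (56.1/1) · log₁₀(142/21.0) = 56.10 · log₁₀(6.762)
= 56.10 · (0.8301) = 46.57 mV

46.6 mV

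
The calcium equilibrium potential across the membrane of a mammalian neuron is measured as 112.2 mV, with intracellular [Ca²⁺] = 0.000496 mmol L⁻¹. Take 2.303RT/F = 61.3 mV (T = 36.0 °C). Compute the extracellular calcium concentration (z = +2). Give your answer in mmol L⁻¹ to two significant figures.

Nernst: E = (61.3/2) · log₁₀([out]/[in]), so log₁₀([out]/[in]) = 112.2 × 2 / 61.3 = 3.6607.
[out]/[in] = 10^(3.6607) = 4578.
[out] = 4578 × 0.000496 = 2.271 mmol L⁻¹.

2.3 mmol L⁻¹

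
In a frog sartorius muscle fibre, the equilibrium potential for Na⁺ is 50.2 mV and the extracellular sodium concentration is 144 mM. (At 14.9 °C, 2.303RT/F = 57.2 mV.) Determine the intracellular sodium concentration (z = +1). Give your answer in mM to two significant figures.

19 mM

Nernst: E = (57.2/1) · log₁₀([out]/[in]), so log₁₀([out]/[in]) = 50.2 × 1 / 57.2 = 0.8776.
[out]/[in] = 10^(0.8776) = 7.544.
[in] = 144 / 7.544 = 19.09 mM.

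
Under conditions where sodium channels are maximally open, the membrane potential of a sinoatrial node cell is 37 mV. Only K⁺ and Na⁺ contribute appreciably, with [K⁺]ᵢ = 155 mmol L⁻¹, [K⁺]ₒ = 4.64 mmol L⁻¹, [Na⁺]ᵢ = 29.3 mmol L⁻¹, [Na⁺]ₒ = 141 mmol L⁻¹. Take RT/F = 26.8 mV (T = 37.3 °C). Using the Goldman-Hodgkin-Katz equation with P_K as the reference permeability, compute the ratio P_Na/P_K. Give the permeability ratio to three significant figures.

25.0

Let α = P_Na/P_K. GHK: Vm = 26.8·ln[(Kₒ + α·Naₒ)/(Kᵢ + α·Naᵢ)].
e^(Vm/26.8) = e^(37.0/26.8) = 3.9773
So 3.9773·(Kᵢ + α·Naᵢ) = Kₒ + α·Naₒ → α = (3.9773·155.0 − 4.64) / (141.0 − 3.9773·29.3)
α = (616.5 − 4.64) / (141.0 − 116.5) = 611.8/24.47 = 25.01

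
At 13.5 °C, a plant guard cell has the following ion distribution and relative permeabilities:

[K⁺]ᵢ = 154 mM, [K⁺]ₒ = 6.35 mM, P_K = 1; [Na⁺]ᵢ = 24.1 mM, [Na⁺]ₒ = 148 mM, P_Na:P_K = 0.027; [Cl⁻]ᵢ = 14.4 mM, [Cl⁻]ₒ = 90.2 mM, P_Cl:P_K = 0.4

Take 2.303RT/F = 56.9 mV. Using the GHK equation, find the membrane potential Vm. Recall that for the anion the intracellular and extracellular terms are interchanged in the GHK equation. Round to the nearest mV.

-61 mV

Vm = 56.9 · log₁₀[(Σ P·[cation]ₒ + Σ P·[anion]ᵢ) / (Σ P·[cation]ᵢ + Σ P·[anion]ₒ)]
Numerator = 1×6.35 + 0.027×148 + 0.4×14.4 = 16.11
Denominator = 1×154 + 0.027×24.1 + 0.4×90.2 = 190.7
Vm = 56.9 · log₁₀(0.084444) = 56.9 × (-1.0734) = -61.08 mV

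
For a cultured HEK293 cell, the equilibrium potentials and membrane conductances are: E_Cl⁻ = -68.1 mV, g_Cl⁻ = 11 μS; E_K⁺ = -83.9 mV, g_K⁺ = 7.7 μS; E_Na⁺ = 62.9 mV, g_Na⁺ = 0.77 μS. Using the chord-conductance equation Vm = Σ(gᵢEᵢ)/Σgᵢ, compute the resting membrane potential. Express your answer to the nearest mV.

-69 mV

Σ gᵢEᵢ = 11·(-68.1) + 7.7·(-83.9) + 0.77·(62.9) = -1346.70
Σ gᵢ = 11 + 7.7 + 0.77 = 19.47
Vm = -1346.70 / 19.47 = -69.17 mV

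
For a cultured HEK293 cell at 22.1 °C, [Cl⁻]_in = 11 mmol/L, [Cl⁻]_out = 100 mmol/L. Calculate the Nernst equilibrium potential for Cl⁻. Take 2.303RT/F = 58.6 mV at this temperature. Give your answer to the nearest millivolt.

E = (58.6/z) · log₁₀([Cl⁻]_out/[Cl⁻]_in) with z = -1.
For an anion, dividing by z = -1 reverses the sign.
= (58.6/-1) · log₁₀(100/11) = -58.60 · log₁₀(9.091)
= -58.60 · (0.9586) = -56.17 mV

-56 mV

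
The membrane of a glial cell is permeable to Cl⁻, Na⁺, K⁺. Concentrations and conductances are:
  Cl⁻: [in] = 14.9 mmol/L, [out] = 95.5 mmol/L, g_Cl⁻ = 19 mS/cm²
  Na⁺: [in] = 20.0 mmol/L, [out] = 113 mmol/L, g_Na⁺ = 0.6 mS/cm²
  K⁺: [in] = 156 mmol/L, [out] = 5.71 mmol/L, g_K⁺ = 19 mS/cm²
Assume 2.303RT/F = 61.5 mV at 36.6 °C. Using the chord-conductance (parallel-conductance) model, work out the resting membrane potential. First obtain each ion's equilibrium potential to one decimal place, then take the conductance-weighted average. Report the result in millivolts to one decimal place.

-67.2 mV

E_Cl⁻ = (61.5/-1)·log₁₀(95.5/14.9) = -49.6 mV
E_Na⁺ = (61.5/1)·log₁₀(113/20.0) = 46.3 mV
E_K⁺ = (61.5/1)·log₁₀(5.71/156) = -88.3 mV
Vm = (Σ gᵢEᵢ)/(Σ gᵢ) = (19·-49.6 + 0.6·46.3 + 19·-88.3) / (19 + 0.6 + 19)
= -2592.32 / 38.6 = -67.16 mV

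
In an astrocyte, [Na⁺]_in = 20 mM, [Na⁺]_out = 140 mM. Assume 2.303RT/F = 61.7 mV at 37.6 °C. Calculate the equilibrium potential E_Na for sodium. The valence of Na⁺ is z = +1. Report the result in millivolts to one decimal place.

E = (61.7/z) · log₁₀([Na⁺]_out/[Na⁺]_in) with z = +1.
= (61.7/1) · log₁₀(140/20) = 61.70 · log₁₀(7)
= 61.70 · (0.8451) = 52.14 mV

52.1 mV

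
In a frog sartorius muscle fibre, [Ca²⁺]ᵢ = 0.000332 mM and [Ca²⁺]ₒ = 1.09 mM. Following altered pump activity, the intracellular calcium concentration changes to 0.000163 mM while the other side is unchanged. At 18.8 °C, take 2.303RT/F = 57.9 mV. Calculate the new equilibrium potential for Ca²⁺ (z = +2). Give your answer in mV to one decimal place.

After the shift: [Ca²⁺]_out = 1.09, [Ca²⁺]_in = 0.000163 mM.
E_new = (57.9/2)·log₁₀(1.09/0.000163) = 28.95 · (3.8252) = 110.74 mV

110.7 mV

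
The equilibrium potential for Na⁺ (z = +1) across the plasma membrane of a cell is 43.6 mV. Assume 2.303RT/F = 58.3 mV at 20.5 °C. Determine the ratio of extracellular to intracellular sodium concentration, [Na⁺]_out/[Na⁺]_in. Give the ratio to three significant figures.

5.60

log₁₀([out]/[in]) = E·z/(58.3) = 43.6 × 1 / 58.3 = 0.7479
[out]/[in] = 10^(0.7479) = 5.596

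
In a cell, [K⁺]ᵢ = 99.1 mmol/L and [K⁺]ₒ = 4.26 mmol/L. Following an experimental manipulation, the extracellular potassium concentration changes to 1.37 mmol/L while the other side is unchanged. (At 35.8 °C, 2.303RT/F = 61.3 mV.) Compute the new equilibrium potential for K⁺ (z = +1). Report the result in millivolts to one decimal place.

After the shift: [K⁺]_out = 1.37, [K⁺]_in = 99.1 mmol/L.
E_new = (61.3/1)·log₁₀(1.37/99.1) = 61.30 · (-1.8594) = -113.98 mV

-114.0 mV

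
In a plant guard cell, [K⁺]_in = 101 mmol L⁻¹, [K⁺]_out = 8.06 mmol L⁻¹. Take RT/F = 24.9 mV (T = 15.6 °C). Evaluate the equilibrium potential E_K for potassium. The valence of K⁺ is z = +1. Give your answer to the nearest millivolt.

E = (24.9/z) · ln([K⁺]_out/[K⁺]_in) with z = +1.
= (24.9/1) · ln(8.06/101) = 24.90 · ln(0.0798)
= 24.90 · (-2.5282) = -62.95 mV

-63 mV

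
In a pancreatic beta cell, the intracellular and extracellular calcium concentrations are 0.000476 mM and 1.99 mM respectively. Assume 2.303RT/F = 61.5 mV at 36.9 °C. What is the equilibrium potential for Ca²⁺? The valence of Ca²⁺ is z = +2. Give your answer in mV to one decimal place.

E = (61.5/z) · log₁₀([Ca²⁺]_out/[Ca²⁺]_in) with z = +2.
= (61.5/2) · log₁₀(1.99/0.000476) = 30.75 · log₁₀(4181)
= 30.75 · (3.6212) = 111.35 mV

111.4 mV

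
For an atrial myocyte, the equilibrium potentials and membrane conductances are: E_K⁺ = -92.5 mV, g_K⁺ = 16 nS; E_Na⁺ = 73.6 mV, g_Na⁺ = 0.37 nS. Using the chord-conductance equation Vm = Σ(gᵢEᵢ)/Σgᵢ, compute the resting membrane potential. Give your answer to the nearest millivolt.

Σ gᵢEᵢ = 16·(-92.5) + 0.37·(73.6) = -1452.77
Σ gᵢ = 16 + 0.37 = 16.37
Vm = -1452.77 / 16.37 = -88.75 mV

-89 mV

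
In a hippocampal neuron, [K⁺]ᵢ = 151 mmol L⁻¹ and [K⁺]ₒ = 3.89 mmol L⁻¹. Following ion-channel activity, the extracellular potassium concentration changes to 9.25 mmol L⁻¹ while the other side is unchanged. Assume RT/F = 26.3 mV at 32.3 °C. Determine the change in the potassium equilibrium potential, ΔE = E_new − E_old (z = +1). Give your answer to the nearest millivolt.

23 mV

E_old = (26.3/1)·ln(3.89/151) = -96.23 mV
E_new = (26.3/1)·ln(9.25/151) = -73.45 mV
ΔE = -73.45 − (-96.23) = 22.78 mV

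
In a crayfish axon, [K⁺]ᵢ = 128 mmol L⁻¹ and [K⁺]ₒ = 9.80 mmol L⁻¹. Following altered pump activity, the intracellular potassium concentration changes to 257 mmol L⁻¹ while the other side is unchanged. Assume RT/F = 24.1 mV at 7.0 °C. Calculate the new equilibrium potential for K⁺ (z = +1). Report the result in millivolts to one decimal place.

After the shift: [K⁺]_out = 9.80, [K⁺]_in = 257 mmol L⁻¹.
E_new = (24.1/1)·ln(9.80/257) = 24.10 · (-3.2667) = -78.73 mV

-78.7 mV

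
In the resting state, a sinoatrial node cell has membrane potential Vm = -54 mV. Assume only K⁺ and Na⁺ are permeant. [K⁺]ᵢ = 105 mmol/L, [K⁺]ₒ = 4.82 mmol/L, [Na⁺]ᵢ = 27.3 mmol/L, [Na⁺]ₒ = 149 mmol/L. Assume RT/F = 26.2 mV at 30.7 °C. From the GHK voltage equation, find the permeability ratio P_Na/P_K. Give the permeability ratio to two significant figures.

Let α = P_Na/P_K. GHK: Vm = 26.2·ln[(Kₒ + α·Naₒ)/(Kᵢ + α·Naᵢ)].
e^(Vm/26.2) = e^(-54.0/26.2) = 0.12732
So 0.12732·(Kᵢ + α·Naᵢ) = Kₒ + α·Naₒ → α = (0.12732·105.0 − 4.82) / (149.0 − 0.12732·27.3)
α = (13.37 − 4.82) / (149.0 − 3.476) = 8.548/145.5 = 0.05874

0.059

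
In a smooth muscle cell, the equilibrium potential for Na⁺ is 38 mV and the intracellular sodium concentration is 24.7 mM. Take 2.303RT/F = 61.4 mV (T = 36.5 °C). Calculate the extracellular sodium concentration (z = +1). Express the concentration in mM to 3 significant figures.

103 mM

Nernst: E = (61.4/1) · log₁₀([out]/[in]), so log₁₀([out]/[in]) = 38.0 × 1 / 61.4 = 0.6189.
[out]/[in] = 10^(0.6189) = 4.158.
[out] = 4.158 × 24.7 = 102.7 mM.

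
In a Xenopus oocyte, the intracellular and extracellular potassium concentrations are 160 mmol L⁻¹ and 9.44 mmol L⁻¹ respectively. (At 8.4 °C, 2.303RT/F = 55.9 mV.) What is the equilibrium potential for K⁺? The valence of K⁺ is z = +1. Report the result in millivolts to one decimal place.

E = (55.9/z) · log₁₀([K⁺]_out/[K⁺]_in) with z = +1.
= (55.9/1) · log₁₀(9.44/160) = 55.90 · log₁₀(0.059)
= 55.90 · (-1.2291) = -68.71 mV

-68.7 mV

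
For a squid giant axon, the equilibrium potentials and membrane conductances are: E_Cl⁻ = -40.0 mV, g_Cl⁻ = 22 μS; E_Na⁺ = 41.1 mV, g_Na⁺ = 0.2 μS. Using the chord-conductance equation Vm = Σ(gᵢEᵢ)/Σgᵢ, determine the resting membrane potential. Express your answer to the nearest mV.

Σ gᵢEᵢ = 22·(-40.0) + 0.2·(41.1) = -871.78
Σ gᵢ = 22 + 0.2 = 22.2
Vm = -871.78 / 22.2 = -39.27 mV

-39 mV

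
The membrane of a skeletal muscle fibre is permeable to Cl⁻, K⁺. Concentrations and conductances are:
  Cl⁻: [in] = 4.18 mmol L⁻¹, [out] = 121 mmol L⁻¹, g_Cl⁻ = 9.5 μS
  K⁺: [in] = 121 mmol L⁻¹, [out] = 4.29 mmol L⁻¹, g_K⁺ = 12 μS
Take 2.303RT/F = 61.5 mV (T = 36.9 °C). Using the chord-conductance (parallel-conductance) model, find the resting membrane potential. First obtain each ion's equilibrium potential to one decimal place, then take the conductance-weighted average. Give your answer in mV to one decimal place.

-89.5 mV

E_Cl⁻ = (61.5/-1)·log₁₀(121/4.18) = -89.9 mV
E_K⁺ = (61.5/1)·log₁₀(4.29/121) = -89.2 mV
Vm = (Σ gᵢEᵢ)/(Σ gᵢ) = (9.5·-89.9 + 12·-89.2) / (9.5 + 12)
= -1924.45 / 21.5 = -89.51 mV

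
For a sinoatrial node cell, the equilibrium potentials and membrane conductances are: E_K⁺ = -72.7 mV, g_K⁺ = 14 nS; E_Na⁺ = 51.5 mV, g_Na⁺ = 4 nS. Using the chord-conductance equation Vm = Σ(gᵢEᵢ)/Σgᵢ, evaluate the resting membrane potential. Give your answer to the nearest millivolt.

Σ gᵢEᵢ = 14·(-72.7) + 4·(51.5) = -811.80
Σ gᵢ = 14 + 4 = 18
Vm = -811.80 / 18 = -45.10 mV

-45 mV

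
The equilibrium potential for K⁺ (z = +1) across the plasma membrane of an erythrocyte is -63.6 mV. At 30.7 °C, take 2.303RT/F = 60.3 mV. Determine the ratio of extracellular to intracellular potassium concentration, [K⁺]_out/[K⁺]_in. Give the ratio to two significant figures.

log₁₀([out]/[in]) = E·z/(60.3) = -63.6 × 1 / 60.3 = -1.0547
[out]/[in] = 10^(-1.0547) = 0.08816

0.088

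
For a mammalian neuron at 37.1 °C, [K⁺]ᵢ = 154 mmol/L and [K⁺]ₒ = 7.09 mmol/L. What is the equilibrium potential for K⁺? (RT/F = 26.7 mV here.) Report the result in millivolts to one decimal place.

E = (26.7/z) · ln([K⁺]_out/[K⁺]_in) with z = +1.
= (26.7/1) · ln(7.09/154) = 26.70 · ln(0.04604)
= 26.70 · (-3.0783) = -82.19 mV

-82.2 mV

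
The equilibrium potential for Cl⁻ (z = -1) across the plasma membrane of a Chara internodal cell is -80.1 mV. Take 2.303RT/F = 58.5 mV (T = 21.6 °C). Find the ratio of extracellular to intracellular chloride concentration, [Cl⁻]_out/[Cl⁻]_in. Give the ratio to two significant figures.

log₁₀([out]/[in]) = E·z/(58.5) = -80.1 × -1 / 58.5 = 1.3692
[out]/[in] = 10^(1.3692) = 23.4

23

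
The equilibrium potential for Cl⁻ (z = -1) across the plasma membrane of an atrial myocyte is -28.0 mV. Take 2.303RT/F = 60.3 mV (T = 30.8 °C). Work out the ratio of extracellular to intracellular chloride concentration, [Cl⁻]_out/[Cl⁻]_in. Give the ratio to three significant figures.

log₁₀([out]/[in]) = E·z/(60.3) = -28.0 × -1 / 60.3 = 0.4643
[out]/[in] = 10^(0.4643) = 2.913

2.91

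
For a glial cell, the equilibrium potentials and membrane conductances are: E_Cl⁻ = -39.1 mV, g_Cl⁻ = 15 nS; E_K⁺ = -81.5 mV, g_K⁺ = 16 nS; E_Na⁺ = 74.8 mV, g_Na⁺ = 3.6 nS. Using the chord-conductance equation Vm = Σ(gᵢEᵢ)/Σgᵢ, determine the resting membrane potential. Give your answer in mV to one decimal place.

-46.9 mV

Σ gᵢEᵢ = 15·(-39.1) + 16·(-81.5) + 3.6·(74.8) = -1621.22
Σ gᵢ = 15 + 16 + 3.6 = 34.6
Vm = -1621.22 / 34.6 = -46.86 mV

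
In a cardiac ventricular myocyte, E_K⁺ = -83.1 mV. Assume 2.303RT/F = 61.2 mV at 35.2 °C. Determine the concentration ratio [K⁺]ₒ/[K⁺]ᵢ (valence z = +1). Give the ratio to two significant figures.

0.044

log₁₀([out]/[in]) = E·z/(61.2) = -83.1 × 1 / 61.2 = -1.3578
[out]/[in] = 10^(-1.3578) = 0.04387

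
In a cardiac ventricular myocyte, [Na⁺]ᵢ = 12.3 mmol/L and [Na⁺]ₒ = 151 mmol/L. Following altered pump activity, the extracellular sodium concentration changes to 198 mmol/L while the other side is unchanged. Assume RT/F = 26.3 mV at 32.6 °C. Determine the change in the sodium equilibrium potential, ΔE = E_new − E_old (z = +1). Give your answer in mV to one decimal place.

E_old = (26.3/1)·ln(151/12.3) = 65.95 mV
E_new = (26.3/1)·ln(198/12.3) = 73.08 mV
ΔE = 73.08 − (65.95) = 7.13 mV

7.1 mV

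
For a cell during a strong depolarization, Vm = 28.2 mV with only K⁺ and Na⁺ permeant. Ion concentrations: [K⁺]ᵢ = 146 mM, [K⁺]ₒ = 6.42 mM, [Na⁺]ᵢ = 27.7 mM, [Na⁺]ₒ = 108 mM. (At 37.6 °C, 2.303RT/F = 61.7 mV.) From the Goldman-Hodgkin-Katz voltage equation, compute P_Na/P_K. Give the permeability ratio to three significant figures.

14.4

Let α = P_Na/P_K. GHK: Vm = 61.7·log₁₀[(Kₒ + α·Naₒ)/(Kᵢ + α·Naᵢ)].
10^(Vm/61.7) = 10^(28.2/61.7) = 2.8645
So 2.8645·(Kᵢ + α·Naᵢ) = Kₒ + α·Naₒ → α = (2.8645·146.0 − 6.42) / (108.0 − 2.8645·27.7)
α = (418.2 − 6.42) / (108.0 − 79.35) = 411.8/28.65 = 14.37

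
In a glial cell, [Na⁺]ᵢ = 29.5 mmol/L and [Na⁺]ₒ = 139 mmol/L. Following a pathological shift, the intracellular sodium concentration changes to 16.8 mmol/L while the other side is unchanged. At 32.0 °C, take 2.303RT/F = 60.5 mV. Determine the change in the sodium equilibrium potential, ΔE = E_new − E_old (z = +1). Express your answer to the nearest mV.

E_old = (60.5/1)·log₁₀(139/29.5) = 40.73 mV
E_new = (60.5/1)·log₁₀(139/16.8) = 55.52 mV
ΔE = 55.52 − (40.73) = 14.79 mV

15 mV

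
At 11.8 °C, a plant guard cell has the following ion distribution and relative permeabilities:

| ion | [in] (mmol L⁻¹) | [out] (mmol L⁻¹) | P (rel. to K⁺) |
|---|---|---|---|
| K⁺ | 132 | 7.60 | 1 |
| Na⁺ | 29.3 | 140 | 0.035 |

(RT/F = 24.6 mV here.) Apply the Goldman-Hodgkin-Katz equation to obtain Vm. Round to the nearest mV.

Vm = 24.6 · ln[(Σ P·[cation]ₒ + Σ P·[anion]ᵢ) / (Σ P·[cation]ᵢ + Σ P·[anion]ₒ)]
Numerator = 1×7.60 + 0.035×140 = 12.5
Denominator = 1×132 + 0.035×29.3 = 133
Vm = 24.6 · ln(0.093967) = 24.6 × (-2.3648) = -58.17 mV

-58 mV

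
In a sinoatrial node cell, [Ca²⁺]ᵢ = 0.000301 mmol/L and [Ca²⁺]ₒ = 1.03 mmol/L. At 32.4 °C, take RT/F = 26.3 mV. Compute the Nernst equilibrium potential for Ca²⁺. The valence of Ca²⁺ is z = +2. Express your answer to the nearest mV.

107 mV

E = (26.3/z) · ln([Ca²⁺]_out/[Ca²⁺]_in) with z = +2.
= (26.3/2) · ln(1.03/0.000301) = 13.15 · ln(3422)
= 13.15 · (8.1380) = 107.01 mV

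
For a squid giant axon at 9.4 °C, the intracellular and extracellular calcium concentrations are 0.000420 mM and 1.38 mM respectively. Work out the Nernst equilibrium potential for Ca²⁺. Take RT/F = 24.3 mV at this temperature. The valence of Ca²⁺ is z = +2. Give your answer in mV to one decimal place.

E = (24.3/z) · ln([Ca²⁺]_out/[Ca²⁺]_in) with z = +2.
= (24.3/2) · ln(1.38/0.000420) = 12.15 · ln(3286)
= 12.15 · (8.0973) = 98.38 mV

98.4 mV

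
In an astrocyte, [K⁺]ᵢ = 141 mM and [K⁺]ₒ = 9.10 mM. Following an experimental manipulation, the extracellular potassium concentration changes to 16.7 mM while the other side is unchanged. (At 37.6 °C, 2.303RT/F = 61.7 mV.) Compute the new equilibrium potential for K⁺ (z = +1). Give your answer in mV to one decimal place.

After the shift: [K⁺]_out = 16.7, [K⁺]_in = 141 mM.
E_new = (61.7/1)·log₁₀(16.7/141) = 61.70 · (-0.9265) = -57.17 mV

-57.2 mV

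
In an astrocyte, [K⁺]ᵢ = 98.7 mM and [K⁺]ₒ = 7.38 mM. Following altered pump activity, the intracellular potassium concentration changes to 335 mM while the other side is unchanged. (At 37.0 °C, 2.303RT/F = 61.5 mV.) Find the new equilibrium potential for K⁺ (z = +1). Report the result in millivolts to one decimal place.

After the shift: [K⁺]_out = 7.38, [K⁺]_in = 335 mM.
E_new = (61.5/1)·log₁₀(7.38/335) = 61.50 · (-1.6570) = -101.90 mV

-101.9 mV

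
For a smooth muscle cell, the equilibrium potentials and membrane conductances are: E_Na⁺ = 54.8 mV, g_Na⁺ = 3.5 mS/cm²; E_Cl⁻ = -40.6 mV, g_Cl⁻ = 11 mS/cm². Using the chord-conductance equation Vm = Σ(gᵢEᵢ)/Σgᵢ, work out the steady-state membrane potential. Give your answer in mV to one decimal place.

-17.6 mV

Σ gᵢEᵢ = 3.5·(54.8) + 11·(-40.6) = -254.80
Σ gᵢ = 3.5 + 11 = 14.5
Vm = -254.80 / 14.5 = -17.57 mV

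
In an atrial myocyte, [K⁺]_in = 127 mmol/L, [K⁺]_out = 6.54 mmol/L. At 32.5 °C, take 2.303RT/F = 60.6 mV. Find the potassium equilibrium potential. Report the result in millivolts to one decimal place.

-78.1 mV

E = (60.6/z) · log₁₀([K⁺]_out/[K⁺]_in) with z = +1.
= (60.6/1) · log₁₀(6.54/127) = 60.60 · log₁₀(0.0515)
= 60.60 · (-1.2882) = -78.07 mV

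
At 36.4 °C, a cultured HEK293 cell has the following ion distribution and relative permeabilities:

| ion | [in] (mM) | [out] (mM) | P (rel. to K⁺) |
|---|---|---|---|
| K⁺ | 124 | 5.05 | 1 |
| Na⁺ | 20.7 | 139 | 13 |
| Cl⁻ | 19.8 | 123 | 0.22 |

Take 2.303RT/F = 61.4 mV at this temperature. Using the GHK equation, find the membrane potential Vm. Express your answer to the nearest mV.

39 mV

Vm = 61.4 · log₁₀[(Σ P·[cation]ₒ + Σ P·[anion]ᵢ) / (Σ P·[cation]ᵢ + Σ P·[anion]ₒ)]
Numerator = 1×5.05 + 13×139 + 0.22×19.8 = 1816
Denominator = 1×124 + 13×20.7 + 0.22×123 = 420.2
Vm = 61.4 · log₁₀(4.3231) = 61.4 × (0.6358) = 39.04 mV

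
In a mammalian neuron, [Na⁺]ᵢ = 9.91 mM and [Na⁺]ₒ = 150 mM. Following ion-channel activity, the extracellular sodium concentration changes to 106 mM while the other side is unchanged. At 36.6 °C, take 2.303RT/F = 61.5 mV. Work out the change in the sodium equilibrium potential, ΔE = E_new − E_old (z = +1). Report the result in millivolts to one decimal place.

-9.3 mV

E_old = (61.5/1)·log₁₀(150/9.91) = 72.57 mV
E_new = (61.5/1)·log₁₀(106/9.91) = 63.30 mV
ΔE = 63.30 − (72.57) = -9.27 mV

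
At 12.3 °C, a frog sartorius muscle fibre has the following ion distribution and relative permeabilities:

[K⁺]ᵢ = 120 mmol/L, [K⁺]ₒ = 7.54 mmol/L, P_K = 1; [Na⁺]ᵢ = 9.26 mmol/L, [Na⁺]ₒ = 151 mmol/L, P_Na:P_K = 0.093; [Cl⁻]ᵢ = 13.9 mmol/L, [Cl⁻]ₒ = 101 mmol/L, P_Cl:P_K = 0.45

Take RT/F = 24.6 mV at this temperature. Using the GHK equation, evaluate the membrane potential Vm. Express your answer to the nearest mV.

Vm = 24.6 · ln[(Σ P·[cation]ₒ + Σ P·[anion]ᵢ) / (Σ P·[cation]ᵢ + Σ P·[anion]ₒ)]
Numerator = 1×7.54 + 0.093×151 + 0.45×13.9 = 27.84
Denominator = 1×120 + 0.093×9.26 + 0.45×101 = 166.3
Vm = 24.6 · ln(0.16739) = 24.6 × (-1.7875) = -43.97 mV

-44 mV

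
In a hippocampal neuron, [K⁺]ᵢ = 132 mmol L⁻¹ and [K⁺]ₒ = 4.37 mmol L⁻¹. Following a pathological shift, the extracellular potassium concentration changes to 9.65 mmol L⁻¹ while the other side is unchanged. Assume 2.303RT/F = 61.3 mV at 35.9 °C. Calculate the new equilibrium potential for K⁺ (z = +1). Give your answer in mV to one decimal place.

After the shift: [K⁺]_out = 9.65, [K⁺]_in = 132 mmol L⁻¹.
E_new = (61.3/1)·log₁₀(9.65/132) = 61.30 · (-1.1360) = -69.64 mV

-69.6 mV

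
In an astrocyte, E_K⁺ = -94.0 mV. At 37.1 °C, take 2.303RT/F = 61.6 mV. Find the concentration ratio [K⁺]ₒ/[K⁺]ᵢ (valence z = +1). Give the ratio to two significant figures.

0.030

log₁₀([out]/[in]) = E·z/(61.6) = -94.0 × 1 / 61.6 = -1.5260
[out]/[in] = 10^(-1.5260) = 0.02979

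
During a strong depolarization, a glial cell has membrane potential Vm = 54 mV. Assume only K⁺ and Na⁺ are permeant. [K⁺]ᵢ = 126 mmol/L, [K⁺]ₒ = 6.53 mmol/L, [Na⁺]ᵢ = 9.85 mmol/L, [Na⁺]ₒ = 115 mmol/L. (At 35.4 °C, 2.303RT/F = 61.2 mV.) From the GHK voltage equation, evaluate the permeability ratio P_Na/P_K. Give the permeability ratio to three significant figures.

Let α = P_Na/P_K. GHK: Vm = 61.2·log₁₀[(Kₒ + α·Naₒ)/(Kᵢ + α·Naᵢ)].
10^(Vm/61.2) = 10^(54.0/61.2) = 7.627
So 7.627·(Kᵢ + α·Naᵢ) = Kₒ + α·Naₒ → α = (7.627·126.0 − 6.53) / (115.0 − 7.627·9.85)
α = (961 − 6.53) / (115.0 − 75.13) = 954.5/39.87 = 23.94

23.9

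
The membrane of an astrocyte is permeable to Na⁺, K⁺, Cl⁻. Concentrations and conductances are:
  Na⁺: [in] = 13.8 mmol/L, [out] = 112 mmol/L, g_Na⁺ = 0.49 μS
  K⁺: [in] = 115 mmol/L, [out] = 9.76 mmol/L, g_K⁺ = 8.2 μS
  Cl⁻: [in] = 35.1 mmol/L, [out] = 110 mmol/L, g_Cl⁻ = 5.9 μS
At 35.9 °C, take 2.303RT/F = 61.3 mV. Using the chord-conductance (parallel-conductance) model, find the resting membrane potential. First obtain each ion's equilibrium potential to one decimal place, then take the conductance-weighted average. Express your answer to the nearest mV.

-47 mV

E_Na⁺ = (61.3/1)·log₁₀(112/13.8) = 55.7 mV
E_K⁺ = (61.3/1)·log₁₀(9.76/115) = -65.7 mV
E_Cl⁻ = (61.3/-1)·log₁₀(110/35.1) = -30.4 mV
Vm = (Σ gᵢEᵢ)/(Σ gᵢ) = (0.49·55.7 + 8.2·-65.7 + 5.9·-30.4) / (0.49 + 8.2 + 5.9)
= -690.81 / 14.59 = -47.35 mV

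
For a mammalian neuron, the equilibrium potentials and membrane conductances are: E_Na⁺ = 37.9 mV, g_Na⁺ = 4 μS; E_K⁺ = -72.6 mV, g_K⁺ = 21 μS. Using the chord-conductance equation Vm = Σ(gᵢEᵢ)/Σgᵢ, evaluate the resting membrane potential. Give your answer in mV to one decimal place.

Σ gᵢEᵢ = 4·(37.9) + 21·(-72.6) = -1373.00
Σ gᵢ = 4 + 21 = 25
Vm = -1373.00 / 25 = -54.92 mV

-54.9 mV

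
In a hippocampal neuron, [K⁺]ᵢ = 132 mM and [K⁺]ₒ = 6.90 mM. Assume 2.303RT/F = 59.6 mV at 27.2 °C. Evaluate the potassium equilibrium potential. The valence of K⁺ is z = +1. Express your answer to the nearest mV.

-76 mV

E = (59.6/z) · log₁₀([K⁺]_out/[K⁺]_in) with z = +1.
= (59.6/1) · log₁₀(6.90/132) = 59.60 · log₁₀(0.05227)
= 59.60 · (-1.2817) = -76.39 mV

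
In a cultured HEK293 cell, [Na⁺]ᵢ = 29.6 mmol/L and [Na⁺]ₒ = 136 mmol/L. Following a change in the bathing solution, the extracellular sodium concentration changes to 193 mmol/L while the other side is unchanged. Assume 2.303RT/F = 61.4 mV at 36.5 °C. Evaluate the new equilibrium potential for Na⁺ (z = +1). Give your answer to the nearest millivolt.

After the shift: [Na⁺]_out = 193, [Na⁺]_in = 29.6 mmol/L.
E_new = (61.4/1)·log₁₀(193/29.6) = 61.40 · (0.8143) = 50.00 mV

50 mV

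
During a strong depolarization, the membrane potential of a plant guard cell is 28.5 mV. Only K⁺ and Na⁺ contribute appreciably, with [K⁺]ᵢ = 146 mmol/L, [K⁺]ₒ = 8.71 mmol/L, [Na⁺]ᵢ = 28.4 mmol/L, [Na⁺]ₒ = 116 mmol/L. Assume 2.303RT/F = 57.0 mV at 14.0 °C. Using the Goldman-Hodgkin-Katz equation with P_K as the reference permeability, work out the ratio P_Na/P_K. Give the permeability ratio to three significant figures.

Let α = P_Na/P_K. GHK: Vm = 57.0·log₁₀[(Kₒ + α·Naₒ)/(Kᵢ + α·Naᵢ)].
10^(Vm/57.0) = 10^(28.5/57.0) = 3.1623
So 3.1623·(Kᵢ + α·Naᵢ) = Kₒ + α·Naₒ → α = (3.1623·146.0 − 8.71) / (116.0 − 3.1623·28.4)
α = (461.7 − 8.71) / (116.0 − 89.81) = 453/26.19 = 17.3

17.3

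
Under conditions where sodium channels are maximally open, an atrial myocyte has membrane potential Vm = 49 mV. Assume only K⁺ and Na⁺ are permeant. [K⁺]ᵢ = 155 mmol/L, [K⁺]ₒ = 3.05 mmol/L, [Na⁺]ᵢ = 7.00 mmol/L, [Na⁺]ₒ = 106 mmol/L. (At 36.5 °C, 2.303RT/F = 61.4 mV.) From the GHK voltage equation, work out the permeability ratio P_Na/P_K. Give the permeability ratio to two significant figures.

16

Let α = P_Na/P_K. GHK: Vm = 61.4·log₁₀[(Kₒ + α·Naₒ)/(Kᵢ + α·Naᵢ)].
10^(Vm/61.4) = 10^(49.0/61.4) = 6.2812
So 6.2812·(Kᵢ + α·Naᵢ) = Kₒ + α·Naₒ → α = (6.2812·155.0 − 3.05) / (106.0 − 6.2812·7.0)
α = (973.6 − 3.05) / (106.0 − 43.97) = 970.5/62.03 = 15.65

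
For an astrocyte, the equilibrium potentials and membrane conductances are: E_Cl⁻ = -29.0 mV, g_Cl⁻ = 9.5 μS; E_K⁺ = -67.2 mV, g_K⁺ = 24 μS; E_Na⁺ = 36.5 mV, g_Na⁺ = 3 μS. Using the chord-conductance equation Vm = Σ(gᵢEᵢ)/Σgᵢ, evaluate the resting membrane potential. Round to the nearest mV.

Σ gᵢEᵢ = 9.5·(-29.0) + 24·(-67.2) + 3·(36.5) = -1778.80
Σ gᵢ = 9.5 + 24 + 3 = 36.5
Vm = -1778.80 / 36.5 = -48.73 mV

-49 mV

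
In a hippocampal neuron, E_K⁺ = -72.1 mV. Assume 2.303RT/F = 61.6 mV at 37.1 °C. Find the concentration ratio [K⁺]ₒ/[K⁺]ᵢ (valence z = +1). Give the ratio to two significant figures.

0.068

log₁₀([out]/[in]) = E·z/(61.6) = -72.1 × 1 / 61.6 = -1.1705
[out]/[in] = 10^(-1.1705) = 0.06754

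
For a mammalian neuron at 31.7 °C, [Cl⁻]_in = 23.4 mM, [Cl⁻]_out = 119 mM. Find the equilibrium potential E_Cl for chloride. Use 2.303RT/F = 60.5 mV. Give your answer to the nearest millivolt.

-43 mV

E = (60.5/z) · log₁₀([Cl⁻]_out/[Cl⁻]_in) with z = -1.
For an anion, dividing by z = -1 reverses the sign.
= (60.5/-1) · log₁₀(119/23.4) = -60.50 · log₁₀(5.085)
= -60.50 · (0.7063) = -42.73 mV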